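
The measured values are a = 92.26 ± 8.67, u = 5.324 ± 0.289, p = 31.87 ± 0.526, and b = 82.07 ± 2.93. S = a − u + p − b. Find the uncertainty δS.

9.17

Sums and differences: (δS)² = Σ (cᵢ δxᵢ)².
  (δa)² = 75.2;  (δu)² = 0.0835;  (δp)² = 0.277;  (δb)² = 8.58
δS = √(84.1) = 9.17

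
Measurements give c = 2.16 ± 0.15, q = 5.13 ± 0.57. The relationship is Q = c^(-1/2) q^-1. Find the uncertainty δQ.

0.0154

Each factor contributes (exponent × relative error)² to (δQ/Q)²:
  (−½·δc/c)² = (-0.5×0.0694)² = 0.00121;  (-1·δq/q)² = (-1×0.111)² = 0.0123
δQ/Q = √(0.0136) = 0.116
Q = 0.133, so δQ = 0.116 × 0.133 = 0.0154.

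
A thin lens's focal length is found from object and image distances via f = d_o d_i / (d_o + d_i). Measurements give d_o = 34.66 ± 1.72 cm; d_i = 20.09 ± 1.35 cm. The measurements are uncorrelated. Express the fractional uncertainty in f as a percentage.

∂f/∂d_o = (d_i/(d_o+d_i))² = 0.135;  ∂f/∂d_i = (d_o/(d_o+d_i))² = 0.401
δf = √((∂f/∂d_o · δd_o)² + (∂f/∂d_i · δd_i)²) = √(0.0536 + 0.293) = 0.589 cm
f = 12.72 cm, so δf/f = 0.589/12.72 = 0.0463.

4.63%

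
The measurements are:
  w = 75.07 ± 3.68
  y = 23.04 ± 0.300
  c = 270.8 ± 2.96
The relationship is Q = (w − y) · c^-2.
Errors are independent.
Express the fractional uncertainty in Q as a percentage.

7.43%

Let u = w − y = 52.03. δu = √(δw² + δy²) = √(13.5 + 0.0900) = 3.69, so δu/u = 0.0710.
Q is then a monomial in u, c:
δQ/Q = √((δu/u)² + (-2·δc/c)²) = √(0.00504 + 0.000478) = 0.0743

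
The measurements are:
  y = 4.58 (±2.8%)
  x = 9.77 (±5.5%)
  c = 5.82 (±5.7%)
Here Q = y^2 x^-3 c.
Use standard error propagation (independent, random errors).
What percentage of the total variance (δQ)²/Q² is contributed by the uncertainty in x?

(δQ/Q)² = (2·δy/y)² + (-3·δx/x)² + (1·δc/c)²
  y term: (2×0.0280)² = 0.00314
  x term: (-3×0.0550)² = 0.0272
  c term: (1×0.0570)² = 0.00325
Total = 0.0336. Share from x = 0.0272/0.0336 = 0.810.

81.0%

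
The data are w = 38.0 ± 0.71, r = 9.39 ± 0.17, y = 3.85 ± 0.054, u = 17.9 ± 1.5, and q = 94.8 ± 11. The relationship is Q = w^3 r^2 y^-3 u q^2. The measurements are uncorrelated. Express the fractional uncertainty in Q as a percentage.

For a monomial Q ∝ w^3, r^2, y^-3, u, q^2, fractional errors add in quadrature:
  (3·δw/w)² = (3×0.0187)² = 0.00314;  (2·δr/r)² = (2×0.0181)² = 0.00131;  (-3·δy/y)² = (-3×0.0140)² = 0.00177;  (1·δu/u)² = (1×0.0838)² = 0.00702;  (2·δq/q)² = (2×0.116)² = 0.0539
δQ/Q = √(0.0671) = 0.259

25.9%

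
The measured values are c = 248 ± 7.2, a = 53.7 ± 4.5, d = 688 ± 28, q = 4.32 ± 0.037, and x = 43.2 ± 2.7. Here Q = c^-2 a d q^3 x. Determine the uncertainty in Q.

Relative error in a monomial: (δQ/Q)² = Σ (nᵢ · δxᵢ/xᵢ)².
  (-2·δc/c)² = (-2×0.0290)² = 0.00337;  (1·δa/a)² = (1×0.0838)² = 0.00702;  (1·δd/d)² = (1×0.0407)² = 0.00166;  (3·δq/q)² = (3×0.00856)² = 0.000660;  (1·δx/x)² = (1×0.0625)² = 0.00391
δQ/Q = √(0.0166) = 0.129
Q = 2090, so δQ = 0.129 × 2090 = 270.

270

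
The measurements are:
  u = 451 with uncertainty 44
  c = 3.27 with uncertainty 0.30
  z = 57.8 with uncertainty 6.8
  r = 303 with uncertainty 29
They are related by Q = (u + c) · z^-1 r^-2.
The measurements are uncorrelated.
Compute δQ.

2.09e-05

Let w = u + c = 454. δw = √(δu² + δc²) = √(1940 + 0.0900) = 44.0, so δw/w = 0.0969.
Q is then a monomial in w, z, r:
δQ/Q = √((δw/w)² + (-1·δz/z)² + (-2·δr/r)²) = √(0.00938 + 0.0138 + 0.0366) = 0.245
Q = 8.56e-05, so δQ = 0.245 × 8.56e-05 = 2.09e-05.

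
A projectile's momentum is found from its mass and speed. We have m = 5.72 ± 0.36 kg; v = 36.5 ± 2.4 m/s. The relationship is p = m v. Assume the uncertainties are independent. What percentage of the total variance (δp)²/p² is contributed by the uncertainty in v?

(δp/p)² = (1·δm/m)² + (1·δv/v)²
  m term: (1×0.0629)² = 0.00396
  v term: (1×0.0658)² = 0.00432
Total = 0.00828. Share from v = 0.00432/0.00828 = 0.522.

52.2%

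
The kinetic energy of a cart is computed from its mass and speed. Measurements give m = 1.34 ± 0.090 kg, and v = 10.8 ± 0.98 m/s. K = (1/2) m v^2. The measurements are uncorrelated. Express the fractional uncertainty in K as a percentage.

19.4%

Relative error in a monomial: (δK/K)² = Σ (nᵢ · δxᵢ/xᵢ)².
  (1·δm/m)² = (1×0.0672)² = 0.00451;  (2·δv/v)² = (2×0.0907)² = 0.0329
δK/K = √(0.0374) = 0.194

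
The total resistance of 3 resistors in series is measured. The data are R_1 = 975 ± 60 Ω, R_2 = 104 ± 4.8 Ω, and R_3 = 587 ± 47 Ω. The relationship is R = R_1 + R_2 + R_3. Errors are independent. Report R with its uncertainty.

Each term contributes (cᵢ δxᵢ)² to (δR)²:
  (δR_1)² = 3600;  (δR_2)² = 23.0;  (δR_3)² = 2210
δR = √(5830) = 76.4 Ω
R = 1670 Ω.

1670 ± 76.4 Ω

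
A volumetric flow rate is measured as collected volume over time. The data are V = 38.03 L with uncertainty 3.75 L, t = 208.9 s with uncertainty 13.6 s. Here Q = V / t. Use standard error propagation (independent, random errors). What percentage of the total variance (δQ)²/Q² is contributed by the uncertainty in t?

(δQ/Q)² = (1·δV/V)² + (-1·δt/t)²
  V term: (1×0.0986)² = 0.00972
  t term: (-1×0.0651)² = 0.00424
Total = 0.0140. Share from t = 0.00424/0.0140 = 0.304.

30.4%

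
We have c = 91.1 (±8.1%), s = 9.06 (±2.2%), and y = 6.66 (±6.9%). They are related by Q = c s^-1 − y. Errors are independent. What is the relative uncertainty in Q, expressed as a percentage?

28.3%

Let p = c·s^-1 = 10.1. δp/p = √((1·δc/c)² + (-1·δs/s)²) = √(0.00656 + 0.000484) = 0.0839, so δp = 0.844.
Q = p − y: δQ = √(δp² + δy²) = √(0.712 + 0.211) = 0.961
Q = 3.40, so δQ/Q = 0.961/3.40 = 0.283.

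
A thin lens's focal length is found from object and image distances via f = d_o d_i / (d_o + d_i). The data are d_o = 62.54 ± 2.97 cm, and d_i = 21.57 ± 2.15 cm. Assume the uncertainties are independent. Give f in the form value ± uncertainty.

∂f/∂d_o = (d_i/(d_o+d_i))² = 0.0658;  ∂f/∂d_i = (d_o/(d_o+d_i))² = 0.553
δf = √((∂f/∂d_o · δd_o)² + (∂f/∂d_i · δd_i)²) = √(0.0382 + 1.41) = 1.20 cm
f = 16.04 cm.

16.04 ± 1.20 cm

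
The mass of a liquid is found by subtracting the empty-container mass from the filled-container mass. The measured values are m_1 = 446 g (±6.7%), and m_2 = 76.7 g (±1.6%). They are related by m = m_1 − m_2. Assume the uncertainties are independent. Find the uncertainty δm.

Each term contributes (cᵢ δxᵢ)² to (δm)²:
  (δm_1)² = 893;  (δm_2)² = 1.51
δm = √(894) = 29.9 g

29.9 g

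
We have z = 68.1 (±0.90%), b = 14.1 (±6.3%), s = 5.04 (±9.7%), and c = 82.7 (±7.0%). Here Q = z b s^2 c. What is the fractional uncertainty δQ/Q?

0.216

Since Q is a product/quotient, work with relative uncertainties:
  (1·δz/z)² = (1×0.00900)² = 8.1e-05;  (1·δb/b)² = (1×0.0630)² = 0.00397;  (2·δs/s)² = (2×0.0970)² = 0.0376;  (1·δc/c)² = (1×0.0700)² = 0.00490
δQ/Q = √(0.0466) = 0.216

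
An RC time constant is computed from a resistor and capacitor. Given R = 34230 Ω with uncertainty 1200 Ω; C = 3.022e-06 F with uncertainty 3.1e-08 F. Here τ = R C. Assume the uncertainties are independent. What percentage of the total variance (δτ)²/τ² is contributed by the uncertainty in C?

(δτ/τ)² = (1·δR/R)² + (1·δC/C)²
  R term: (1×0.0351)² = 0.00123
  C term: (1×0.0103)² = 0.000105
Total = 0.00133. Share from C = 0.000105/0.00133 = 0.0789.

7.89%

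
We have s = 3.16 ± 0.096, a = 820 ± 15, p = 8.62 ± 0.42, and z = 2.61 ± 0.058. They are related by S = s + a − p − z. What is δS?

15.0

S is a linear combination, so absolute uncertainties add in quadrature:
  (δs)² = 0.00922;  (δa)² = 225;  (δp)² = 0.176;  (δz)² = 0.00336
δS = √(225) = 15.0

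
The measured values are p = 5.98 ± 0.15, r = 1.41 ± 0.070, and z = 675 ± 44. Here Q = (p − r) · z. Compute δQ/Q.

Let u = p − r = 4.57. δu = √(δp² + δr²) = √(0.0225 + 0.00490) = 0.166, so δu/u = 0.0362.
Q is then a monomial in u, z:
δQ/Q = √((δu/u)² + (1·δz/z)²) = √(0.00131 + 0.00425) = 0.0746

0.0746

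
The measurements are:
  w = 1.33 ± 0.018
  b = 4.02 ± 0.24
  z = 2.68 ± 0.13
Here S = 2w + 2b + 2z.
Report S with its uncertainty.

16.1 ± 0.547

Sums and differences: (δS)² = Σ (cᵢ δxᵢ)².
  (2·δw)² = 0.00130;  (2·δb)² = 0.230;  (2·δz)² = 0.0676
δS = √(0.299) = 0.547
S = 16.1.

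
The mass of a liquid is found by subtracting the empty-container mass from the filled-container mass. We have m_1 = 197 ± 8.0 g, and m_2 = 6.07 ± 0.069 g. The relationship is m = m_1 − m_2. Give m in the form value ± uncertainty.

Absolute uncertainties add in quadrature for a linear combination:
  (δm_1)² = 64.0;  (δm_2)² = 0.00476
δm = √(64.0) = 8.00 g
m = 191 g.

191 ± 8.00 g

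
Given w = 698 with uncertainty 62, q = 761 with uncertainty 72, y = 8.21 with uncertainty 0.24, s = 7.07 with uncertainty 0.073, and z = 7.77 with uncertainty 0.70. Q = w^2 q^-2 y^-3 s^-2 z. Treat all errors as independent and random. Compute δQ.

6.83e-05

For a monomial Q ∝ w^2, q^-2, y^-3, s^-2, z, fractional errors add in quadrature:
  (2·δw/w)² = (2×0.0888)² = 0.0316;  (-2·δq/q)² = (-2×0.0946)² = 0.0358;  (-3·δy/y)² = (-3×0.0292)² = 0.00769;  (-2·δs/s)² = (-2×0.0103)² = 0.000426;  (1·δz/z)² = (1×0.0901)² = 0.00812
δQ/Q = √(0.0836) = 0.289
Q = 0.000236, so δQ = 0.289 × 0.000236 = 6.83e-05.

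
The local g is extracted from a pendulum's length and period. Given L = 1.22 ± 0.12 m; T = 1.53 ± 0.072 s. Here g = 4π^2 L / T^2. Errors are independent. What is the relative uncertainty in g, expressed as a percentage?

g is a product of powers, so relative uncertainties combine in quadrature:
  (1·δL/L)² = (1×0.0984)² = 0.00967;  (-2·δT/T)² = (-2×0.0471)² = 0.00886
δg/g = √(0.0185) = 0.136

13.6%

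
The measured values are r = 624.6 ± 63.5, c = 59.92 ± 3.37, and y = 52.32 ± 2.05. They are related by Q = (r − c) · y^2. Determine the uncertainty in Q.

Let u = r − c = 564.7. δu = √(δr² + δc²) = √(4030 + 11.4) = 63.6, so δu/u = 0.113.
Q is then a monomial in u, y:
δQ/Q = √((δu/u)² + (2·δy/y)²) = √(0.0127 + 0.00614) = 0.137
Q = 1.546e+06, so δQ = 0.137 × 1.546e+06 = 2.12e+05.

2.12e+05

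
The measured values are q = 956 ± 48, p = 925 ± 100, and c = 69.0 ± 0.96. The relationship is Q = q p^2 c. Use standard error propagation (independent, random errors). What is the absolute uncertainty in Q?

For a monomial Q ∝ q, p^2, c, fractional errors add in quadrature:
  (1·δq/q)² = (1×0.0502)² = 0.00252;  (2·δp/p)² = (2×0.108)² = 0.0467;  (1·δc/c)² = (1×0.0139)² = 0.000194
δQ/Q = √(0.0495) = 0.222
Q = 5.64e+10, so δQ = 0.222 × 5.64e+10 = 1.26e+10.

1.26e+10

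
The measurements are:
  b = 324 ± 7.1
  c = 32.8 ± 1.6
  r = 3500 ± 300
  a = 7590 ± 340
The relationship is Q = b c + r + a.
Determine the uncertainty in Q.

Let p = b·c = 10600. δp/p = √((1·δb/b)² + (1·δc/c)²) = √(0.000480 + 0.00238) = 0.0535, so δp = 568.
Q = p + r + a: δQ = √(δp² + δr² + δa²) = √(3.23e+05 + 90000 + 1.16e+05) = 727

727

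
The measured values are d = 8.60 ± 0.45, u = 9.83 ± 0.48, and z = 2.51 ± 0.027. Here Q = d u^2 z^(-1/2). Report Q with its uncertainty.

525 ± 58.2

Since Q is a product/quotient, work with relative uncertainties:
  (1·δd/d)² = (1×0.0523)² = 0.00274;  (2·δu/u)² = (2×0.0488)² = 0.00954;  (−½·δz/z)² = (-0.5×0.0108)² = 2.89e-05
δQ/Q = √(0.0123) = 0.111
Q = 525, so δQ = 0.111 × 525 = 58.2.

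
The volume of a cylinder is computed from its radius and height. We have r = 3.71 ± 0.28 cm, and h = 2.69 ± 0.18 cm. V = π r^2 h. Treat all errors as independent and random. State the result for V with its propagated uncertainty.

Products/powers → add relative errors in quadrature, weighted by exponent:
  (2·δr/r)² = (2×0.0755)² = 0.0228;  (1·δh/h)² = (1×0.0669)² = 0.00448
δV/V = √(0.0273) = 0.165
V = 116 cm^3, so δV = 0.165 × 116 = 19.2 cm^3.

116 ± 19.2 cm^3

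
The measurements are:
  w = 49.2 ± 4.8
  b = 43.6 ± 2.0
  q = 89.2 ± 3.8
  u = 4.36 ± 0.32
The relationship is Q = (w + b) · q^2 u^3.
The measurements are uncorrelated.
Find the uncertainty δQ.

1.48e+07

Let h = w + b = 92.8. δh = √(δw² + δb²) = √(23.0 + 4.00) = 5.20, so δh/h = 0.0560.
Q is then a monomial in h, q, u:
δQ/Q = √((δh/h)² + (2·δq/q)² + (3·δu/u)²) = √(0.00314 + 0.00726 + 0.0485) = 0.243
Q = 6.12e+07, so δQ = 0.243 × 6.12e+07 = 1.48e+07.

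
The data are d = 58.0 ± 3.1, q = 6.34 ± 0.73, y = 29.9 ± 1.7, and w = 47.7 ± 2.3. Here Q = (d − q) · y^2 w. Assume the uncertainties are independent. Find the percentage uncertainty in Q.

Let u = d − q = 51.7. δu = √(δd² + δq²) = √(9.61 + 0.533) = 3.18, so δu/u = 0.0616.
Q is then a monomial in u, y, w:
δQ/Q = √((δu/u)² + (2·δy/y)² + (1·δw/w)²) = √(0.00380 + 0.0129 + 0.00232) = 0.138

13.8%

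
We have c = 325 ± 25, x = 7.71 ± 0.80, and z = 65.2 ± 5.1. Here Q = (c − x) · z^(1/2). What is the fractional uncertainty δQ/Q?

0.0880

Let u = c − x = 317. δu = √(δc² + δx²) = √(625 + 0.640) = 25.0, so δu/u = 0.0788.
Q is then a monomial in u, z:
δQ/Q = √((δu/u)² + (½·δz/z)²) = √(0.00621 + 0.00153) = 0.0880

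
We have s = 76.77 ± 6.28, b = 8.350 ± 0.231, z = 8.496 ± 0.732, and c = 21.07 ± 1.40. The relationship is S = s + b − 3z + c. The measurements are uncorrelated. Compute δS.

6.80

Sums and differences: (δS)² = Σ (cᵢ δxᵢ)².
  (δs)² = 39.4;  (δb)² = 0.0534;  (3·δz)² = 4.82;  (δc)² = 1.96
δS = √(46.3) = 6.80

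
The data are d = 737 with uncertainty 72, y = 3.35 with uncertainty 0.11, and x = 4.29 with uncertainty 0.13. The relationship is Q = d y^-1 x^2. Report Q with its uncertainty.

Relative error in a monomial: (δQ/Q)² = Σ (nᵢ · δxᵢ/xᵢ)².
  (1·δd/d)² = (1×0.0977)² = 0.00954;  (-1·δy/y)² = (-1×0.0328)² = 0.00108;  (2·δx/x)² = (2×0.0303)² = 0.00367
δQ/Q = √(0.0143) = 0.120
Q = 4050, so δQ = 0.120 × 4050 = 484.

4050 ± 484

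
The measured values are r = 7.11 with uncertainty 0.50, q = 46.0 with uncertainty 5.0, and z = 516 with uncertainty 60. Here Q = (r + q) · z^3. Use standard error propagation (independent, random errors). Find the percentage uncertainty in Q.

36.1%

Let u = r + q = 53.1. δu = √(δr² + δq²) = √(0.250 + 25.0) = 5.02, so δu/u = 0.0946.
Q is then a monomial in u, z:
δQ/Q = √((δu/u)² + (3·δz/z)²) = √(0.00895 + 0.122) = 0.361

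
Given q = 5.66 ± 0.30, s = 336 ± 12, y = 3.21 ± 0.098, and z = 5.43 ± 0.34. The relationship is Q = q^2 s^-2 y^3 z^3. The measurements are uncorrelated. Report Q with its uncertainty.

1.50 ± 0.368

Q is a product of powers, so relative uncertainties combine in quadrature:
  (2·δq/q)² = (2×0.0530)² = 0.0112;  (-2·δs/s)² = (-2×0.0357)² = 0.00510;  (3·δy/y)² = (3×0.0305)² = 0.00839;  (3·δz/z)² = (3×0.0626)² = 0.0353
δQ/Q = √(0.0600) = 0.245
Q = 1.50, so δQ = 0.245 × 1.50 = 0.368.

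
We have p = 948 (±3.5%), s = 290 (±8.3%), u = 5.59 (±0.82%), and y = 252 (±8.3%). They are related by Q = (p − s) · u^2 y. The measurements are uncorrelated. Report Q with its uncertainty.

(5.18 ± 0.544) × 10^6

Let w = p − s = 658. δw = √(δp² + δs²) = √(1100 + 579) = 41.0, so δw/w = 0.0623.
Q is then a monomial in w, u, y:
δQ/Q = √((δw/w)² + (2·δu/u)² + (1·δy/y)²) = √(0.00388 + 0.000269 + 0.00689) = 0.105
Q = 5.18e+06, so δQ = 0.105 × 5.18e+06 = 5.44e+05.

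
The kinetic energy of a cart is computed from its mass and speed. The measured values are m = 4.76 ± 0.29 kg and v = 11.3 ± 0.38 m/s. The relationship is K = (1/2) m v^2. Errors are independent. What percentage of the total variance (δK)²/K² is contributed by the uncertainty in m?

45.1%

(δK/K)² = (1·δm/m)² + (2·δv/v)²
  m term: (1×0.0609)² = 0.00371
  v term: (2×0.0336)² = 0.00452
Total = 0.00824. Share from m = 0.00371/0.00824 = 0.451.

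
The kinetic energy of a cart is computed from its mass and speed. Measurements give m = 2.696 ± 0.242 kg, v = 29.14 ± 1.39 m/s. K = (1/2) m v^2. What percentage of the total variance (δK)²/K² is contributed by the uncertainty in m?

(δK/K)² = (1·δm/m)² + (2·δv/v)²
  m term: (1×0.0898)² = 0.00806
  v term: (2×0.0477)² = 0.00910
Total = 0.0172. Share from m = 0.00806/0.0172 = 0.470.

47.0%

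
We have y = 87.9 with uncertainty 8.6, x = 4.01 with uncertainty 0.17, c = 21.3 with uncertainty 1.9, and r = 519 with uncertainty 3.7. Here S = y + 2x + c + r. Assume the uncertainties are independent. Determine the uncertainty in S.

S is a linear combination, so absolute uncertainties add in quadrature:
  (δy)² = 74.0;  (2·δx)² = 0.116;  (δc)² = 3.61;  (δr)² = 13.7
δS = √(91.4) = 9.56

9.56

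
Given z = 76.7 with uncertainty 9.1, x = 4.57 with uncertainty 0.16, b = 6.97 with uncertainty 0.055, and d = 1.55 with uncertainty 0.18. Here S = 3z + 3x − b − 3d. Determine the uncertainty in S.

27.3

For a sum/difference, combine absolute errors in quadrature:
  (3·δz)² = 745;  (3·δx)² = 0.230;  (δb)² = 0.00302;  (3·δd)² = 0.292
δS = √(746) = 27.3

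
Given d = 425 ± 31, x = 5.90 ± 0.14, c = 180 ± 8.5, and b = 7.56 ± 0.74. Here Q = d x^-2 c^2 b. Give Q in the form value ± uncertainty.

Relative error in a monomial: (δQ/Q)² = Σ (nᵢ · δxᵢ/xᵢ)².
  (1·δd/d)² = (1×0.0729)² = 0.00532;  (-2·δx/x)² = (-2×0.0237)² = 0.00225;  (2·δc/c)² = (2×0.0472)² = 0.00892;  (1·δb/b)² = (1×0.0979)² = 0.00958
δQ/Q = √(0.0261) = 0.161
Q = 2.99e+06, so δQ = 0.161 × 2.99e+06 = 4.83e+05.

(2.99 ± 0.483) × 10^6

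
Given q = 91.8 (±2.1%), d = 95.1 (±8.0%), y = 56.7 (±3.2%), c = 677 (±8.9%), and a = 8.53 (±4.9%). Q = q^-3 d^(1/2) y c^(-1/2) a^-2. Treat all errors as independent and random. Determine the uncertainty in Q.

Products/powers → add relative errors in quadrature, weighted by exponent:
  (-3·δq/q)² = (-3×0.0210)² = 0.00397;  (½·δd/d)² = (0.5×0.0800)² = 0.00160;  (1·δy/y)² = (1×0.0320)² = 0.00102;  (−½·δc/c)² = (-0.5×0.0890)² = 0.00198;  (-2·δa/a)² = (-2×0.0490)² = 0.00960
δQ/Q = √(0.0182) = 0.135
Q = 3.78e-07, so δQ = 0.135 × 3.78e-07 = 5.09e-08.

5.09e-08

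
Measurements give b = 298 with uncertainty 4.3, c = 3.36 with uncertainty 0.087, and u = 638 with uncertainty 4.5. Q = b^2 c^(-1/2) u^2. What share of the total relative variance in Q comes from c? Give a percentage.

14.0%

(δQ/Q)² = (2·δb/b)² + (−½·δc/c)² + (2·δu/u)²
  b term: (2×0.0144)² = 0.000833
  c term: (-0.5×0.0259)² = 0.000168
  u term: (2×0.00705)² = 0.000199
Total = 0.00120. Share from c = 0.000168/0.00120 = 0.140.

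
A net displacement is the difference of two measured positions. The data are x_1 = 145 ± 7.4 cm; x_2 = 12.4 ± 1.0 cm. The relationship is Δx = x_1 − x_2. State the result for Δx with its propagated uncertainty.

Absolute uncertainties add in quadrature for a linear combination:
  (δx_1)² = 54.8;  (δx_2)² = 1.00
δΔx = √(55.8) = 7.47 cm
Δx = 133 cm.

133 ± 7.47 cm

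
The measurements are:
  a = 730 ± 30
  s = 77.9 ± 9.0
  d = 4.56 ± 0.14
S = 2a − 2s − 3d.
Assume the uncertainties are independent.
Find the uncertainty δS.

S is a linear combination, so absolute uncertainties add in quadrature:
  (2·δa)² = 3600;  (2·δs)² = 324;  (3·δd)² = 0.176
δS = √(3920) = 62.6

62.6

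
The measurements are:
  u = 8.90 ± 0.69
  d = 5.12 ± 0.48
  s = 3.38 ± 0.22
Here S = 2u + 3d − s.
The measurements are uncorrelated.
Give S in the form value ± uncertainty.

For a sum/difference, combine absolute errors in quadrature:
  (2·δu)² = 1.90;  (3·δd)² = 2.07;  (δs)² = 0.0484
δS = √(4.03) = 2.01
S = 29.8.

29.8 ± 2.01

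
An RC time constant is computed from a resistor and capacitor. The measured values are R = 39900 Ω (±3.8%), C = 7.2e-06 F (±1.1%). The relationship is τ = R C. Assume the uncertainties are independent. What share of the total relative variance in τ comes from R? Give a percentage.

92.3%

(δτ/τ)² = (1·δR/R)² + (1·δC/C)²
  R term: (1×0.0380)² = 0.00144
  C term: (1×0.0110)² = 0.000121
Total = 0.00156. Share from R = 0.00144/0.00156 = 0.923.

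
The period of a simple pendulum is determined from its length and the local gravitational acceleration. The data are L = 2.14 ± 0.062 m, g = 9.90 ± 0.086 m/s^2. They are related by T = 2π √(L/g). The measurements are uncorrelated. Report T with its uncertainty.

2.92 ± 0.0442 s

Relative error in a monomial: (δT/T)² = Σ (nᵢ · δxᵢ/xᵢ)².
  (½·δL/L)² = (0.5×0.0290)² = 0.000210;  (−½·δg/g)² = (-0.5×0.00869)² = 1.89e-05
δT/T = √(0.000229) = 0.0151
T = 2.92 s, so δT = 0.0151 × 2.92 = 0.0442 s.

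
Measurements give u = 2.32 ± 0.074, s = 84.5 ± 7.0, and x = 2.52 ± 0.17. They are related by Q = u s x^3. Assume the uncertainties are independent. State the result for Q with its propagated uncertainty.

3140 ± 693

For a monomial Q ∝ u, s, x^3, fractional errors add in quadrature:
  (1·δu/u)² = (1×0.0319)² = 0.00102;  (1·δs/s)² = (1×0.0828)² = 0.00686;  (3·δx/x)² = (3×0.0675)² = 0.0410
δQ/Q = √(0.0488) = 0.221
Q = 3140, so δQ = 0.221 × 3140 = 693.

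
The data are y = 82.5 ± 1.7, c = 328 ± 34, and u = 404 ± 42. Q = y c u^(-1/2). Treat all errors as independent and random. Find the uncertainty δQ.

159

Relative error in a monomial: (δQ/Q)² = Σ (nᵢ · δxᵢ/xᵢ)².
  (1·δy/y)² = (1×0.0206)² = 0.000425;  (1·δc/c)² = (1×0.104)² = 0.0107;  (−½·δu/u)² = (-0.5×0.104)² = 0.00270
δQ/Q = √(0.0139) = 0.118
Q = 1350, so δQ = 0.118 × 1350 = 159.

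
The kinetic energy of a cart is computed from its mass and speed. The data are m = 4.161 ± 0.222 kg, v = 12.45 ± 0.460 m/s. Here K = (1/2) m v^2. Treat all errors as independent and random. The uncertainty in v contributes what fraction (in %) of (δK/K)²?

(δK/K)² = (1·δm/m)² + (2·δv/v)²
  m term: (1×0.0534)² = 0.00285
  v term: (2×0.0369)² = 0.00546
Total = 0.00831. Share from v = 0.00546/0.00831 = 0.657.

65.7%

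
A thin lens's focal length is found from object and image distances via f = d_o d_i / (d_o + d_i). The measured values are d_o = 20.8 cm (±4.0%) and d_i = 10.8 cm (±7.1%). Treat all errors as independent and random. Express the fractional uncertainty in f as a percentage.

∂f/∂d_o = (d_i/(d_o+d_i))² = 0.117;  ∂f/∂d_i = (d_o/(d_o+d_i))² = 0.433
δf = √((∂f/∂d_o · δd_o)² + (∂f/∂d_i · δd_i)²) = √(0.00944 + 0.110) = 0.346 cm
f = 7.11 cm, so δf/f = 0.346/7.11 = 0.0487.

4.87%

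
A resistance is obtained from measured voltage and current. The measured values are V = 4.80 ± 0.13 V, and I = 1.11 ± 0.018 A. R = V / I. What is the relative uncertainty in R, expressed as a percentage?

Products/powers → add relative errors in quadrature, weighted by exponent:
  (1·δV/V)² = (1×0.0271)² = 0.000734;  (-1·δI/I)² = (-1×0.0162)² = 0.000263
δR/R = √(0.000996) = 0.0316

3.16%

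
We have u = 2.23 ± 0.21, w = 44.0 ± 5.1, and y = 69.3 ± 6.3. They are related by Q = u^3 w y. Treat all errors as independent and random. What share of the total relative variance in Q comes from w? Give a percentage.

(δQ/Q)² = (3·δu/u)² + (1·δw/w)² + (1·δy/y)²
  u term: (3×0.0942)² = 0.0798
  w term: (1×0.116)² = 0.0134
  y term: (1×0.0909)² = 0.00826
Total = 0.102. Share from w = 0.0134/0.102 = 0.132.

13.2%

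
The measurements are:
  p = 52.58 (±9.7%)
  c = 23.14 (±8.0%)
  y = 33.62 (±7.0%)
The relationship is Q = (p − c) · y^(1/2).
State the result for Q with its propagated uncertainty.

Let u = p − c = 29.44. δu = √(δp² + δc²) = √(26.0 + 3.43) = 5.43, so δu/u = 0.184.
Q is then a monomial in u, y:
δQ/Q = √((δu/u)² + (½·δy/y)²) = √(0.0340 + 0.00123) = 0.188
Q = 170.7, so δQ = 0.188 × 170.7 = 32.0.

170.7 ± 32.0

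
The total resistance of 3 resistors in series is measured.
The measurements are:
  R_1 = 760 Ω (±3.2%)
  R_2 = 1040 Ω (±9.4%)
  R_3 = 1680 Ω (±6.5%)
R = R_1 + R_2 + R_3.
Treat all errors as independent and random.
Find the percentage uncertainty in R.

R is a linear combination, so absolute uncertainties add in quadrature:
  (δR_1)² = 591;  (δR_2)² = 9560;  (δR_3)² = 11900
δR = √(22100) = 149 Ω
R = 3480 Ω, so δR/R = 149/3480 = 0.0427.

4.27%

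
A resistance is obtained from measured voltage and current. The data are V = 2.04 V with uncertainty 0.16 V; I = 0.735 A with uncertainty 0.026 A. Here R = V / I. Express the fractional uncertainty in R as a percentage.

8.60%

R is a product of powers, so relative uncertainties combine in quadrature:
  (1·δV/V)² = (1×0.0784)² = 0.00615;  (-1·δI/I)² = (-1×0.0354)² = 0.00125
δR/R = √(0.00740) = 0.0860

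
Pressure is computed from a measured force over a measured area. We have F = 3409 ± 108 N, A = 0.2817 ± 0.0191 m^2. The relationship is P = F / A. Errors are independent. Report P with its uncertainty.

Each factor contributes (exponent × relative error)² to (δP/P)²:
  (1·δF/F)² = (1×0.0317)² = 0.00100;  (-1·δA/A)² = (-1×0.0678)² = 0.00460
δP/P = √(0.00560) = 0.0748
P = 12100 Pa, so δP = 0.0748 × 12100 = 906 Pa.

12100 ± 906 Pa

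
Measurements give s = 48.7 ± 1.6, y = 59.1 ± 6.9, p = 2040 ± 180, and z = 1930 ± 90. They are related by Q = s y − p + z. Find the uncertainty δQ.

403

Let w = s·y = 2880. δw/w = √((1·δs/s)² + (1·δy/y)²) = √(0.00108 + 0.0136) = 0.121, so δw = 349.
Q = w − p + z: δQ = √(δw² + δp² + δz²) = √(1.22e+05 + 32400 + 8100) = 403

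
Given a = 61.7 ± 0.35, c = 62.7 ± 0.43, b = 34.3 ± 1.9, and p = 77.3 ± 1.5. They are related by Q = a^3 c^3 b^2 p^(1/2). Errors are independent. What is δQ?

Since Q is a product/quotient, work with relative uncertainties:
  (3·δa/a)² = (3×0.00567)² = 0.000290;  (3·δc/c)² = (3×0.00686)² = 0.000423;  (2·δb/b)² = (2×0.0554)² = 0.0123;  (½·δp/p)² = (0.5×0.0194)² = 9.41e-05
δQ/Q = √(0.0131) = 0.114
Q = 5.99e+14, so δQ = 0.114 × 5.99e+14 = 6.85e+13.

6.85e+13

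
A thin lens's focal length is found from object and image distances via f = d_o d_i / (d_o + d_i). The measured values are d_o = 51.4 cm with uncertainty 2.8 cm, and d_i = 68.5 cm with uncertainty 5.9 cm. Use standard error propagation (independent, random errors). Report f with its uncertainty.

29.4 ± 1.42 cm

∂f/∂d_o = (d_i/(d_o+d_i))² = 0.326;  ∂f/∂d_i = (d_o/(d_o+d_i))² = 0.184
δf = √((∂f/∂d_o · δd_o)² + (∂f/∂d_i · δd_i)²) = √(0.835 + 1.18) = 1.42 cm
f = 29.4 cm.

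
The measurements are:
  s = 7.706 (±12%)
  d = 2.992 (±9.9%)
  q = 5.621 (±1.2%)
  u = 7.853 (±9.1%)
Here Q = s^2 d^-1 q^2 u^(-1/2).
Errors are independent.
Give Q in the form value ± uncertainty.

223.8 ± 59.2

Since Q is a product/quotient, work with relative uncertainties:
  (2·δs/s)² = (2×0.120)² = 0.0576;  (-1·δd/d)² = (-1×0.0990)² = 0.00980;  (2·δq/q)² = (2×0.0120)² = 0.000576;  (−½·δu/u)² = (-0.5×0.0910)² = 0.00207
δQ/Q = √(0.0700) = 0.265
Q = 223.8, so δQ = 0.265 × 223.8 = 59.2.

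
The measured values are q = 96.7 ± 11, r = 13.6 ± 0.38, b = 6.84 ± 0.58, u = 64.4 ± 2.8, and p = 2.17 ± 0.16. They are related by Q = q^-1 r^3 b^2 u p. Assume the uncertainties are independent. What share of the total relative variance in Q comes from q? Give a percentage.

23.1%

(δQ/Q)² = (-1·δq/q)² + (3·δr/r)² + (2·δb/b)² + (1·δu/u)² + (1·δp/p)²
  q term: (-1×0.114)² = 0.0129
  r term: (3×0.0279)² = 0.00703
  b term: (2×0.0848)² = 0.0288
  u term: (1×0.0435)² = 0.00189
  p term: (1×0.0737)² = 0.00544
Total = 0.0561. Share from q = 0.0129/0.0561 = 0.231.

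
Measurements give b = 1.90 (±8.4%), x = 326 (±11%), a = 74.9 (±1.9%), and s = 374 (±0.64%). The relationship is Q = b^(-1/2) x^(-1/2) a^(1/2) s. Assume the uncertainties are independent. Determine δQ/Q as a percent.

7.01%

Relative error in a monomial: (δQ/Q)² = Σ (nᵢ · δxᵢ/xᵢ)².
  (−½·δb/b)² = (-0.5×0.0840)² = 0.00176;  (−½·δx/x)² = (-0.5×0.110)² = 0.00302;  (½·δa/a)² = (0.5×0.0190)² = 9.02e-05;  (1·δs/s)² = (1×0.00640)² = 4.1e-05
δQ/Q = √(0.00492) = 0.0701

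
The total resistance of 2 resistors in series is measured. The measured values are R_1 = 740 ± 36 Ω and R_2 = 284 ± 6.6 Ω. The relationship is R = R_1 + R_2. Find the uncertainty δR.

36.6 Ω

R is a linear combination, so absolute uncertainties add in quadrature:
  (δR_1)² = 1300;  (δR_2)² = 43.6
δR = √(1340) = 36.6 Ω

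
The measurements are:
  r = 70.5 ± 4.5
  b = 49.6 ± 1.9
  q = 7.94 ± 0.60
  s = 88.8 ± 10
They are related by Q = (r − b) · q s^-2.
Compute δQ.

Let u = r − b = 20.9. δu = √(δr² + δb²) = √(20.2 + 3.61) = 4.88, so δu/u = 0.234.
Q is then a monomial in u, q, s:
δQ/Q = √((δu/u)² + (1·δq/q)² + (-2·δs/s)²) = √(0.0546 + 0.00571 + 0.0507) = 0.333
Q = 0.0210, so δQ = 0.333 × 0.0210 = 0.00701.

0.00701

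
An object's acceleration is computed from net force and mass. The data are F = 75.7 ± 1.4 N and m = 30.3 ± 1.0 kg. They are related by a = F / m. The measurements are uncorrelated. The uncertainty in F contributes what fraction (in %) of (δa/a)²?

(δa/a)² = (1·δF/F)² + (-1·δm/m)²
  F term: (1×0.0185)² = 0.000342
  m term: (-1×0.0330)² = 0.00109
Total = 0.00143. Share from F = 0.000342/0.00143 = 0.239.

23.9%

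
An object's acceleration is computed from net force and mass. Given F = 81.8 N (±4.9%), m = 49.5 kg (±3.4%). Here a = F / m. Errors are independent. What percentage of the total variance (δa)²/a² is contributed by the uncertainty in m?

(δa/a)² = (1·δF/F)² + (-1·δm/m)²
  F term: (1×0.0490)² = 0.00240
  m term: (-1×0.0340)² = 0.00116
Total = 0.00356. Share from m = 0.00116/0.00356 = 0.325.

32.5%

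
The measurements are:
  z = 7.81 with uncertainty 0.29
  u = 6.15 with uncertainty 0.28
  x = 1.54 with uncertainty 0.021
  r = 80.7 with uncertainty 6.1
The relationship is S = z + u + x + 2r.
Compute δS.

For a sum/difference, combine absolute errors in quadrature:
  (δz)² = 0.0841;  (δu)² = 0.0784;  (δx)² = 0.000441;  (2·δr)² = 149
δS = √(149) = 12.2

12.2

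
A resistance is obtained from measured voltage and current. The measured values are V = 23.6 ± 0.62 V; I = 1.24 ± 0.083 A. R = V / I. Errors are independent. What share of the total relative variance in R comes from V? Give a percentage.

13.3%

(δR/R)² = (1·δV/V)² + (-1·δI/I)²
  V term: (1×0.0263)² = 0.000690
  I term: (-1×0.0669)² = 0.00448
Total = 0.00517. Share from V = 0.000690/0.00517 = 0.133.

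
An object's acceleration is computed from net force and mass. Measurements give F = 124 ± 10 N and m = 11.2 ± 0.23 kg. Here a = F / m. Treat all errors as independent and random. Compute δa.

0.921 m/s^2

a is a product of powers, so relative uncertainties combine in quadrature:
  (1·δF/F)² = (1×0.0806)² = 0.00650;  (-1·δm/m)² = (-1×0.0205)² = 0.000422
δa/a = √(0.00693) = 0.0832
a = 11.1 m/s^2, so δa = 0.0832 × 11.1 = 0.921 m/s^2.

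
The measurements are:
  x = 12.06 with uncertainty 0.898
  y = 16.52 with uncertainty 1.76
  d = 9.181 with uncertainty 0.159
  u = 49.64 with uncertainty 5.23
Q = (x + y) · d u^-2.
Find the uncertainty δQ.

0.0237

Let w = x + y = 28.58. δw = √(δx² + δy²) = √(0.806 + 3.10) = 1.98, so δw/w = 0.0691.
Q is then a monomial in w, d, u:
δQ/Q = √((δw/w)² + (1·δd/d)² + (-2·δu/u)²) = √(0.00478 + 0.000300 + 0.0444) = 0.222
Q = 0.1065, so δQ = 0.222 × 0.1065 = 0.0237.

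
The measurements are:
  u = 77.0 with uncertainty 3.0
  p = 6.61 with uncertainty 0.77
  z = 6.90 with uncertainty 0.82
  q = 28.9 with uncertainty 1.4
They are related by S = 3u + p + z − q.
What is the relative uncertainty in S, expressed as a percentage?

Each term contributes (cᵢ δxᵢ)² to (δS)²:
  (3·δu)² = 81.0;  (δp)² = 0.593;  (δz)² = 0.672;  (δq)² = 1.96
δS = √(84.2) = 9.18
S = 216, so δS/S = 9.18/216 = 0.0426.

4.26%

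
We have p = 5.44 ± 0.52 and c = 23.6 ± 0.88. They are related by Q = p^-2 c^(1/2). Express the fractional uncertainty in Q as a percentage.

19.2%

Each factor contributes (exponent × relative error)² to (δQ/Q)²:
  (-2·δp/p)² = (-2×0.0956)² = 0.0365;  (½·δc/c)² = (0.5×0.0373)² = 0.000348
δQ/Q = √(0.0369) = 0.192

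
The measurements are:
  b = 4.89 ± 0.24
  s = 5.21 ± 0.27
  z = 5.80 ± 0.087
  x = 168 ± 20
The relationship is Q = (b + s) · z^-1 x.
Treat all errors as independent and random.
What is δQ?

36.6

Let u = b + s = 10.1. δu = √(δb² + δs²) = √(0.0576 + 0.0729) = 0.361, so δu/u = 0.0358.
Q is then a monomial in u, z, x:
δQ/Q = √((δu/u)² + (-1·δz/z)² + (1·δx/x)²) = √(0.00128 + 0.000225 + 0.0142) = 0.125
Q = 293, so δQ = 0.125 × 293 = 36.6.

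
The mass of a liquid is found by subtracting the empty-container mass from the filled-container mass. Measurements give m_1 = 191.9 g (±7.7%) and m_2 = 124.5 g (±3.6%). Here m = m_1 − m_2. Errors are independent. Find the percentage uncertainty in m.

22.9%

Sums and differences: (δm)² = Σ (cᵢ δxᵢ)².
  (δm_1)² = 218;  (δm_2)² = 20.1
δm = √(238) = 15.4 g
m = 67.40 g, so δm/m = 15.4/67.40 = 0.229.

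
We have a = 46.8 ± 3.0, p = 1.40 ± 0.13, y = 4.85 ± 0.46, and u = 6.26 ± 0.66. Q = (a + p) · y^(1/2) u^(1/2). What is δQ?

25.1

Let w = a + p = 48.2. δw = √(δa² + δp²) = √(9.00 + 0.0169) = 3.00, so δw/w = 0.0623.
Q is then a monomial in w, y, u:
δQ/Q = √((δw/w)² + (½·δy/y)² + (½·δu/u)²) = √(0.00388 + 0.00225 + 0.00278) = 0.0944
Q = 266, so δQ = 0.0944 × 266 = 25.1.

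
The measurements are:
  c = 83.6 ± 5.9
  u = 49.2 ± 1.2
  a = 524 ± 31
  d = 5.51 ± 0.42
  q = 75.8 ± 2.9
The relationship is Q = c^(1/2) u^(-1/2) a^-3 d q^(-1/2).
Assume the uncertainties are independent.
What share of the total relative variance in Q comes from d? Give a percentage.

14.9%

(δQ/Q)² = (½·δc/c)² + (−½·δu/u)² + (-3·δa/a)² + (1·δd/d)² + (−½·δq/q)²
  c term: (0.5×0.0706)² = 0.00125
  u term: (-0.5×0.0244)² = 0.000149
  a term: (-3×0.0592)² = 0.0315
  d term: (1×0.0762)² = 0.00581
  q term: (-0.5×0.0383)² = 0.000366
Total = 0.0391. Share from d = 0.00581/0.0391 = 0.149.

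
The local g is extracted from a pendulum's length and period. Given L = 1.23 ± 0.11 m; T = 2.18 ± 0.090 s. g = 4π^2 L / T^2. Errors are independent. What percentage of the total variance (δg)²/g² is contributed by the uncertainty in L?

54.0%

(δg/g)² = (1·δL/L)² + (-2·δT/T)²
  L term: (1×0.0894)² = 0.00800
  T term: (-2×0.0413)² = 0.00682
Total = 0.0148. Share from L = 0.00800/0.0148 = 0.540.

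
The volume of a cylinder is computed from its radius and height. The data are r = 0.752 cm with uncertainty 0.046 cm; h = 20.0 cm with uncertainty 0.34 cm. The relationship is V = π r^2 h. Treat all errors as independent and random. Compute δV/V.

Relative error in a monomial: (δV/V)² = Σ (nᵢ · δxᵢ/xᵢ)².
  (2·δr/r)² = (2×0.0612)² = 0.0150;  (1·δh/h)² = (1×0.0170)² = 0.000289
δV/V = √(0.0153) = 0.124

0.124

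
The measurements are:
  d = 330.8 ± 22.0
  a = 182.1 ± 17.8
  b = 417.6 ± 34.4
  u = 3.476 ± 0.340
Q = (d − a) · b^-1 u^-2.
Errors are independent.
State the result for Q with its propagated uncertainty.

0.02947 ± 0.00840

Let w = d − a = 148.7. δw = √(δd² + δa²) = √(484 + 317) = 28.3, so δw/w = 0.190.
Q is then a monomial in w, b, u:
δQ/Q = √((δw/w)² + (-1·δb/b)² + (-2·δu/u)²) = √(0.0362 + 0.00679 + 0.0383) = 0.285
Q = 0.02947, so δQ = 0.285 × 0.02947 = 0.00840.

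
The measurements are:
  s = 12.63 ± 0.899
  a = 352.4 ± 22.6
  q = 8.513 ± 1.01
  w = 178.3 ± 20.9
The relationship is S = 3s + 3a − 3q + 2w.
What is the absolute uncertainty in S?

Each term contributes (cᵢ δxᵢ)² to (δS)²:
  (3·δs)² = 7.27;  (3·δa)² = 4600;  (3·δq)² = 9.18;  (2·δw)² = 1750
δS = √(6360) = 79.8

79.8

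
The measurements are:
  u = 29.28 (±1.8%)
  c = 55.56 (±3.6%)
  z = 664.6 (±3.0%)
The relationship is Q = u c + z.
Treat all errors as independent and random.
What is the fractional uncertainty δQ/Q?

Let p = u·c = 1627. δp/p = √((1·δu/u)² + (1·δc/c)²) = √(0.000324 + 0.00130) = 0.0402, so δp = 65.5.
Q = p + z: δQ = √(δp² + δz²) = √(4290 + 398) = 68.4
Q = 2291, so δQ/Q = 68.4/2291 = 0.0299.

0.0299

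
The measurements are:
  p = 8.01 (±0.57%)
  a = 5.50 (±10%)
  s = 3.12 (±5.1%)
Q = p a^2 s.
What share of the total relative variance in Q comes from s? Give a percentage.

(δQ/Q)² = (1·δp/p)² + (2·δa/a)² + (1·δs/s)²
  p term: (1×0.00570)² = 3.25e-05
  a term: (2×0.100)² = 0.0400
  s term: (1×0.0510)² = 0.00260
Total = 0.0426. Share from s = 0.00260/0.0426 = 0.0610.

6.10%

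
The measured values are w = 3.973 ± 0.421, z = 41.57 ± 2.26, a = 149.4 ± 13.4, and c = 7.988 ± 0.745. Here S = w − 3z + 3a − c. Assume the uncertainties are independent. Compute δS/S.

0.128

S is a linear combination, so absolute uncertainties add in quadrature:
  (δw)² = 0.177;  (3·δz)² = 46.0;  (3·δa)² = 1620;  (δc)² = 0.555
δS = √(1660) = 40.8
S = 319.5, so δS/S = 40.8/319.5 = 0.128.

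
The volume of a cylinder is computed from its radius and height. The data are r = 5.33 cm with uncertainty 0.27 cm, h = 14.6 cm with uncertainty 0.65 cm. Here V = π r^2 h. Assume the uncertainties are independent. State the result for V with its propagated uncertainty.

1300 ± 144 cm^3

V is a product of powers, so relative uncertainties combine in quadrature:
  (2·δr/r)² = (2×0.0507)² = 0.0103;  (1·δh/h)² = (1×0.0445)² = 0.00198
δV/V = √(0.0122) = 0.111
V = 1300 cm^3, so δV = 0.111 × 1300 = 144 cm^3.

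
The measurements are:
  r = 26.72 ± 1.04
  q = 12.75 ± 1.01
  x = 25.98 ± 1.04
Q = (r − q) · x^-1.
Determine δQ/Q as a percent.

11.1%

Let u = r − q = 13.97. δu = √(δr² + δq²) = √(1.08 + 1.02) = 1.45, so δu/u = 0.104.
Q is then a monomial in u, x:
δQ/Q = √((δu/u)² + (-1·δx/x)²) = √(0.0108 + 0.00160) = 0.111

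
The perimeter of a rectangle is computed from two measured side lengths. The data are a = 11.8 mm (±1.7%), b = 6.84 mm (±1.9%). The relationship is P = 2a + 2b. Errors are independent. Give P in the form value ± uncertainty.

Sums and differences: (δP)² = Σ (cᵢ δxᵢ)².
  (2·δa)² = 0.161;  (2·δb)² = 0.0676
δP = √(0.229) = 0.478 mm
P = 37.3 mm.

37.3 ± 0.478 mm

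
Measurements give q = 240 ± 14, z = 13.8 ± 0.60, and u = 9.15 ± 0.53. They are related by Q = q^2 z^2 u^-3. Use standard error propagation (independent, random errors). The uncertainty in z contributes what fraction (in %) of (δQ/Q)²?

14.7%

(δQ/Q)² = (2·δq/q)² + (2·δz/z)² + (-3·δu/u)²
  q term: (2×0.0583)² = 0.0136
  z term: (2×0.0435)² = 0.00756
  u term: (-3×0.0579)² = 0.0302
Total = 0.0514. Share from z = 0.00756/0.0514 = 0.147.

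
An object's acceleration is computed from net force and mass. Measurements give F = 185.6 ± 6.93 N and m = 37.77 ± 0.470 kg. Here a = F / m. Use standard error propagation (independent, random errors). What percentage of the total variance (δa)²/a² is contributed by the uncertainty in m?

(δa/a)² = (1·δF/F)² + (-1·δm/m)²
  F term: (1×0.0373)² = 0.00139
  m term: (-1×0.0124)² = 0.000155
Total = 0.00155. Share from m = 0.000155/0.00155 = 0.1000.

10.00%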